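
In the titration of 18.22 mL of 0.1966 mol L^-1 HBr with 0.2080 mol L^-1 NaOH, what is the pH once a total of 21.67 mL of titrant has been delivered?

12.37

n(acid) = 0.1966 x 0.01822 = 0.003582 mol; n(NaOH) added = 0.2080 x 0.02167 = 0.004507 mol.
Base is in excess by 0.004507 - 0.003582 = 0.0009253 mol in a total volume of 0.03989 L.
[OH^-] = 0.0009253/0.03989 = 0.02320 M, so pOH = 1.63 and pH = 14.00 - 1.63 = 12.37.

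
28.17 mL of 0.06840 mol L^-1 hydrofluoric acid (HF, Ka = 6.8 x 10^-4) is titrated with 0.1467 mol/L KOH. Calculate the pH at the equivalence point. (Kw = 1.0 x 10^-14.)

7.92

n(HF) = 0.06840 x 0.02817 = 0.001927 mol; V(KOH) at equivalence = 0.001927/0.1467 = 0.01313 L.
At equivalence all the acid is converted to F-; total volume = 0.02817 + 0.01313 = 0.04130 L, so [F-] = 0.001927/0.04130 = 0.04665 M.
Kb = Kw/Ka = 1.0e-14 / 6.8 x 10^-4 = 1.47e-11.
[OH^-] = sqrt(Kb x [F-]) = sqrt(1.47e-11 x 0.04665) = 8.28e-7 M.
pOH = 6.08, so pH = 14.00 - 6.08 = 7.92.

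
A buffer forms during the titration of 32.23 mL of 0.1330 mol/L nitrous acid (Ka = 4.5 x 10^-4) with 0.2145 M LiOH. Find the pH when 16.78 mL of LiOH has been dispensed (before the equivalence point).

4.07

Initial n(HNO2) = 0.1330 x 0.03223 = 0.004287 mol.
n(LiOH) added = 0.2145 x 0.01678 = 0.003599 mol, converting that many moles of HNO2 to NO2-.
Remaining n(HNO2) = 0.0006873 mol; n(NO2-) = 0.003599 mol.
By Henderson-Hasselbalch, pH = pKa + log([A^-]/[HA]) = 3.35 + log(0.003599/0.0006873) = 3.35 + (+0.72) = 4.07.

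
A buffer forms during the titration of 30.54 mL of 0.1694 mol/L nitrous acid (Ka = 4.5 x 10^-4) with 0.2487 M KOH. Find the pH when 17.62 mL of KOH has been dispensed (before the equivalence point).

4.09

Initial n(HNO2) = 0.1694 x 0.03054 = 0.005173 mol.
n(KOH) added = 0.2487 x 0.01762 = 0.004382 mol, converting that many moles of HNO2 to NO2-.
Remaining n(HNO2) = 0.0007914 mol; n(NO2-) = 0.004382 mol.
By Henderson-Hasselbalch, pH = pKa + log([A^-]/[HA]) = 3.35 + log(0.004382/0.0007914) = 3.35 + (+0.74) = 4.09.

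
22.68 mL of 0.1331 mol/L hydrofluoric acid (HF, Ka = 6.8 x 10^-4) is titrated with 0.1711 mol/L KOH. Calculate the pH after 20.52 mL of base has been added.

n(acid) = 0.1331 x 0.02268 = 0.003019 mol; n(KOH) added = 0.1711 x 0.02052 = 0.003511 mol.
Base is in excess by 0.003511 - 0.003019 = 0.0004923 mol in a total volume of 0.04320 L.
[OH^-] = 0.0004923/0.04320 = 0.01140 M, so pOH = 1.94 and pH = 14.00 - 1.94 = 12.06.

12.06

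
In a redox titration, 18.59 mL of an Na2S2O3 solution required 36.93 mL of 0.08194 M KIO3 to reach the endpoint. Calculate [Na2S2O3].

n(KIO3) = 0.08194 x 0.03693 = 0.003026 mol.
From the balanced equation, 1 mol KIO3 reacts with 6 mol Na2S2O3, so n(Na2S2O3) = 0.003026 x 6/1 = 0.01816 mol.
[Na2S2O3] = 0.01816 / 0.01859 L = 0.977 M.

0.977 M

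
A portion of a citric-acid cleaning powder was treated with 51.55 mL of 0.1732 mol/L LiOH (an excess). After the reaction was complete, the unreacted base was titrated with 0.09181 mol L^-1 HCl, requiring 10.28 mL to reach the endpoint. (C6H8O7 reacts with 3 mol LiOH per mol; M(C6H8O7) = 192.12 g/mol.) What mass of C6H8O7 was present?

0.511 g

Total n(LiOH) added = 0.1732 x 0.05155 = 0.008928 mol.
n(HCl) used = 0.09181 x 0.01028 = 0.0009438 mol, which equals the excess n(LiOH).
So n(LiOH) consumed by the sample = 0.008928 - 0.0009438 = 0.007985 mol.
n(C6H8O7) = 0.007985 / 3 = 0.002662 mol.
mass = 0.002662 mol x 192.12 g/mol = 0.511 g.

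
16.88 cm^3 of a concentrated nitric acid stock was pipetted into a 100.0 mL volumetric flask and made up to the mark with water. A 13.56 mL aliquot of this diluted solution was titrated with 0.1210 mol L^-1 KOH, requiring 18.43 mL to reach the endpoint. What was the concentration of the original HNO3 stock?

n(KOH) = 0.1210 x 0.01843 = 0.002230 mol.
n(HNO3) in the aliquot = 0.002230 mol.
[diluted HNO3] = 0.002230 / 0.01356 = 0.1645 M.
Dilution factor = 100.0/16.88 = 5.924, so [stock] = 0.1645 x 5.924 = 0.974 M.

0.974 M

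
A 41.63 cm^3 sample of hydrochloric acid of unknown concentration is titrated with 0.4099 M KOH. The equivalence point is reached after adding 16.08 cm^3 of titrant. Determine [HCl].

0.158 M

n(KOH) delivered = 0.4099 x 0.01608 = 0.006591 mol.
For a 1:1 reaction, n(HCl) = 0.006591 mol.
[HCl] = 0.006591 mol / 0.04163 L = 0.158 M.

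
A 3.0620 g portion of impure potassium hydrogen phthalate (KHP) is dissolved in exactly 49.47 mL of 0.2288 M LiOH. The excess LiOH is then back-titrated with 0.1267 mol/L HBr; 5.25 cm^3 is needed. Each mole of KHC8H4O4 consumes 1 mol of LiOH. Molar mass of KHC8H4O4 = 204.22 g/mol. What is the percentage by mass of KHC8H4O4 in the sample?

71.1%

Total n(LiOH) added = 0.2288 x 0.04947 = 0.01132 mol.
n(HBr) used = 0.1267 x 0.005250 = 0.0006652 mol, which equals the excess n(LiOH).
So n(LiOH) consumed by the sample = 0.01132 - 0.0006652 = 0.01065 mol.
n(KHC8H4O4) = 0.01065 / 1 = 0.01065 mol.
mass KHC8H4O4 = 0.01065 x 204.22 = 2.176 g, so %KHC8H4O4 = 2.176/3.0620 x 100 = 71.1%.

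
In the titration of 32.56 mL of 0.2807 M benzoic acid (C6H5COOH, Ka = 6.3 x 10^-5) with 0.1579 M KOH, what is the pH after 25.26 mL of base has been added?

Initial n(C6H5COOH) = 0.2807 x 0.03256 = 0.009140 mol.
n(KOH) added = 0.1579 x 0.02526 = 0.003989 mol, converting that many moles of C6H5COOH to C6H5COO-.
Remaining n(C6H5COOH) = 0.005151 mol; n(C6H5COO-) = 0.003989 mol.
By Henderson-Hasselbalch, pH = pKa + log([A^-]/[HA]) = 4.20 + log(0.003989/0.005151) = 4.20 + (-0.11) = 4.09.

4.09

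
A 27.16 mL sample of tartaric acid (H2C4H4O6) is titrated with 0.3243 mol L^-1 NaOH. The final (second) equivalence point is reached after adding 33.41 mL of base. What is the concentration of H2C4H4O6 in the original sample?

n(NaOH) = 0.3243 x 0.03341 = 0.01083 mol.
At the final (second) equivalence point, 2 mol OH^- react per mol H2C4H4O6, so n(H2C4H4O6) = 0.01083 / 2 = 0.005417 mol.
[H2C4H4O6] = 0.005417 / 0.02716 L = 0.199 M.

0.199 M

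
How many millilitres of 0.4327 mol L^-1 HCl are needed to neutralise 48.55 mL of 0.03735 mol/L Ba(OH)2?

n(Ba(OH)2) = 0.03735 mol/L x 0.04855 L = 0.001813 mol.
The neutralisation is 1 Ba(OH)2 : 2 HCl, so n(HCl) = 0.001813 x 2/1 = 0.003627 mol.
V(HCl) = 0.003627 / 0.4327 = 0.008382 L = 8.38 mL.

8.38 mL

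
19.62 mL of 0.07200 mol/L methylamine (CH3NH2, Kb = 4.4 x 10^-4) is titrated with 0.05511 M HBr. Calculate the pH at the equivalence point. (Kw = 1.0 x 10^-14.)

n(CH3NH2) = 0.07200 x 0.01962 = 0.001413 mol; V(HBr) at equivalence = 0.001413/0.05511 = 0.02563 L.
At equivalence the base is fully converted to CH3NH3+; total volume = 0.04525 L, so [CH3NH3+] = 0.001413/0.04525 = 0.03122 M.
Ka(CH3NH3+) = Kw/Kb = 1.0e-14 / 4.4 x 10^-4 = 2.27e-11.
[H^+] = sqrt(Ka x [CH3NH3+]) = sqrt(2.27e-11 x 0.03122) = 8.42e-7 M.
pH = -log(8.42e-7) = 6.07.

6.07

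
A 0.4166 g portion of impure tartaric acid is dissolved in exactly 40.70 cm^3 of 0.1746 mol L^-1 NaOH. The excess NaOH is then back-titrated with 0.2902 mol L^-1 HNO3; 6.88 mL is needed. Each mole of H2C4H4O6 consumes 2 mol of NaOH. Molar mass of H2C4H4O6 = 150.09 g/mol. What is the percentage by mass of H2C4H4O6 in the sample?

Total n(NaOH) added = 0.1746 x 0.04070 = 0.007106 mol.
n(HNO3) used = 0.2902 x 0.006880 = 0.001997 mol, which equals the excess n(NaOH).
So n(NaOH) consumed by the sample = 0.007106 - 0.001997 = 0.005110 mol.
n(H2C4H4O6) = 0.005110 / 2 = 0.002555 mol.
mass H2C4H4O6 = 0.002555 x 150.09 = 0.3835 g, so %H2C4H4O6 = 0.3835/0.4166 x 100 = 92.0%.

92.0%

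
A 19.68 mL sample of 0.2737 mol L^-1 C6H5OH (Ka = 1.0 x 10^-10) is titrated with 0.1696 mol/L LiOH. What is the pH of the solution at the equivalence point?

n(C6H5OH) = 0.2737 x 0.01968 = 0.005386 mol; V(LiOH) at equivalence = 0.005386/0.1696 = 0.03176 L.
At equivalence all the acid is converted to C6H5O-; total volume = 0.01968 + 0.03176 = 0.05144 L, so [C6H5O-] = 0.005386/0.05144 = 0.1047 M.
Kb = Kw/Ka = 1.0e-14 / 1.0 x 10^-10 = 0.000100.
[OH^-] = sqrt(Kb x [C6H5O-]) = sqrt(0.000100 x 0.1047) = 0.00324 M.
pOH = 2.49, so pH = 14.00 - 2.49 = 11.51.

11.51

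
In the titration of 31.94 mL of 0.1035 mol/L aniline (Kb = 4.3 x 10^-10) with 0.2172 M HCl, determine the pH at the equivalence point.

2.89

n(C6H5NH2) = 0.1035 x 0.03194 = 0.003306 mol; V(HCl) at equivalence = 0.003306/0.2172 = 0.01522 L.
At equivalence the base is fully converted to C6H5NH3+; total volume = 0.04716 L, so [C6H5NH3+] = 0.003306/0.04716 = 0.07010 M.
Ka(C6H5NH3+) = Kw/Kb = 1.0e-14 / 4.3 x 10^-10 = 2.33e-5.
[H^+] = sqrt(Ka x [C6H5NH3+]) = sqrt(2.33e-5 x 0.07010) = 0.00128 M.
pH = -log(0.00128) = 2.89.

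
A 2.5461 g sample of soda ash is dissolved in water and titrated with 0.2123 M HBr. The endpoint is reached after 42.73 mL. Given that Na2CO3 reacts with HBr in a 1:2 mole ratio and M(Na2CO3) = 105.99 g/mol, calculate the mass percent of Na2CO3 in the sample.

18.9%

n(HBr) = 0.2123 x 0.04273 = 0.009072 mol.
n(Na2CO3) = 0.009072 / 2 = 0.004536 mol.
mass of Na2CO3 = 0.004536 x 105.99 = 0.4807 g.
% purity = 0.4807 / 2.5461 x 100 = 18.9%.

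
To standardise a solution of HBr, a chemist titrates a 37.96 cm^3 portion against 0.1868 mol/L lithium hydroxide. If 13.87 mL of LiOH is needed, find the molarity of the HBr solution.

0.0683 M

n(LiOH) delivered = 0.1868 x 0.01387 = 0.002591 mol.
For a 1:1 reaction, n(HBr) = 0.002591 mol.
[HBr] = 0.002591 mol / 0.03796 L = 0.0683 M.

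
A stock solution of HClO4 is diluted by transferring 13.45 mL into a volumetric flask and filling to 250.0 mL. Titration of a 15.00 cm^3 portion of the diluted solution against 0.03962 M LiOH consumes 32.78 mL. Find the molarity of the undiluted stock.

n(LiOH) = 0.03962 x 0.03278 = 0.001299 mol.
n(HClO4) in the aliquot = 0.001299 mol.
[diluted HClO4] = 0.001299 / 0.01500 = 0.08658 M.
Dilution factor = 250.0/13.45 = 18.59, so [stock] = 0.08658 x 18.59 = 1.61 M.

1.61 M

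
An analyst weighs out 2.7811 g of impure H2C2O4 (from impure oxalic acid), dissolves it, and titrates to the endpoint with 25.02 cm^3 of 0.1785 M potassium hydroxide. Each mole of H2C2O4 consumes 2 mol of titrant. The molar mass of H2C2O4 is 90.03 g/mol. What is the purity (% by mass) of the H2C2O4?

n(KOH) = 0.1785 x 0.02502 = 0.004466 mol.
n(H2C2O4) = 0.004466 / 2 = 0.002233 mol.
mass of H2C2O4 = 0.002233 x 90.03 = 0.2010 g.
% purity = 0.2010 / 2.7811 x 100 = 7.23%.

7.23%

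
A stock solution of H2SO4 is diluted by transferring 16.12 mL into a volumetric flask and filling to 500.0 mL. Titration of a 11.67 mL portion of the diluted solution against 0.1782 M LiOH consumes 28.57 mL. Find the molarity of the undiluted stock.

n(LiOH) = 0.1782 x 0.02857 = 0.005091 mol.
n(H2SO4) in the aliquot = 0.005091 x 1/2 = 0.002546 mol.
[diluted H2SO4] = 0.002546 / 0.01167 = 0.2181 M.
Dilution factor = 500.0/16.12 = 31.02, so [stock] = 0.2181 x 31.02 = 6.77 M.

6.77 M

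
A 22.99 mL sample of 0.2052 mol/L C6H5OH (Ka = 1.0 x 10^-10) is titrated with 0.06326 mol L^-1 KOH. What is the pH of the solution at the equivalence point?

11.34

n(C6H5OH) = 0.2052 x 0.02299 = 0.004718 mol; V(KOH) at equivalence = 0.004718/0.06326 = 0.07457 L.
At equivalence all the acid is converted to C6H5O-; total volume = 0.02299 + 0.07457 = 0.09756 L, so [C6H5O-] = 0.004718/0.09756 = 0.04835 M.
Kb = Kw/Ka = 1.0e-14 / 1.0 x 10^-10 = 0.000100.
[OH^-] = sqrt(Kb x [C6H5O-]) = sqrt(0.000100 x 0.04835) = 0.00220 M.
pOH = 2.66, so pH = 14.00 - 2.66 = 11.34.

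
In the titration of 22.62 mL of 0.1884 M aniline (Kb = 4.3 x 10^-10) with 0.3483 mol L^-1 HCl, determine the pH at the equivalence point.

2.77

n(C6H5NH2) = 0.1884 x 0.02262 = 0.004262 mol; V(HCl) at equivalence = 0.004262/0.3483 = 0.01224 L.
At equivalence the base is fully converted to C6H5NH3+; total volume = 0.03486 L, so [C6H5NH3+] = 0.004262/0.03486 = 0.1223 M.
Ka(C6H5NH3+) = Kw/Kb = 1.0e-14 / 4.3 x 10^-10 = 2.33e-5.
[H^+] = sqrt(Ka x [C6H5NH3+]) = sqrt(2.33e-5 x 0.1223) = 0.00169 M.
pH = -log(0.00169) = 2.77.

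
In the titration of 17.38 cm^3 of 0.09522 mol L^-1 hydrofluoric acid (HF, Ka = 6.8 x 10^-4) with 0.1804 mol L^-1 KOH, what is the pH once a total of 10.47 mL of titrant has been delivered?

n(acid) = 0.09522 x 0.01738 = 0.001655 mol; n(KOH) added = 0.1804 x 0.01047 = 0.001889 mol.
Base is in excess by 0.001889 - 0.001655 = 0.0002339 mol in a total volume of 0.02785 L.
[OH^-] = 0.0002339/0.02785 = 0.008397 M, so pOH = 2.08 and pH = 14.00 - 2.08 = 11.92.

11.92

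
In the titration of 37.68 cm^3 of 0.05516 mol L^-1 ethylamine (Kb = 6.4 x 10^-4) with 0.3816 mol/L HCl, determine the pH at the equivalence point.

6.06

n(C2H5NH2) = 0.05516 x 0.03768 = 0.002078 mol; V(HCl) at equivalence = 0.002078/0.3816 = 0.005447 L.
At equivalence the base is fully converted to C2H5NH3+; total volume = 0.04313 L, so [C2H5NH3+] = 0.002078/0.04313 = 0.04819 M.
Ka(C2H5NH3+) = Kw/Kb = 1.0e-14 / 6.4 x 10^-4 = 1.56e-11.
[H^+] = sqrt(Ka x [C2H5NH3+]) = sqrt(1.56e-11 x 0.04819) = 8.68e-7 M.
pH = -log(8.68e-7) = 6.06.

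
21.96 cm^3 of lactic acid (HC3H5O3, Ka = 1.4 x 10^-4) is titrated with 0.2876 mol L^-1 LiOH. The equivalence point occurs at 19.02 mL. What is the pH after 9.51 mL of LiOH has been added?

3.85

9.51 mL is exactly half the equivalence volume (19.02/2), i.e. the half-equivalence point.
There, n(HA) = n(A^-), so pH = pKa = -log(1.4 x 10^-4) = 3.85.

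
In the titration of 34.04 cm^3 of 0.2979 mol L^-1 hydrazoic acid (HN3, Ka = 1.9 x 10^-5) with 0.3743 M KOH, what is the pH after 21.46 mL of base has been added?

5.30

Initial n(HN3) = 0.2979 x 0.03404 = 0.01014 mol.
n(KOH) added = 0.3743 x 0.02146 = 0.008032 mol, converting that many moles of HN3 to N3-.
Remaining n(HN3) = 0.002108 mol; n(N3-) = 0.008032 mol.
By Henderson-Hasselbalch, pH = pKa + log([A^-]/[HA]) = 4.72 + log(0.008032/0.002108) = 4.72 + (+0.58) = 5.30.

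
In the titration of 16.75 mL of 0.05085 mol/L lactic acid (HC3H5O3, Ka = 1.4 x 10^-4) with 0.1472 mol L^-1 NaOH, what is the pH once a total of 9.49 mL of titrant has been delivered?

n(acid) = 0.05085 x 0.01675 = 0.0008517 mol; n(NaOH) added = 0.1472 x 0.009490 = 0.001397 mol.
Base is in excess by 0.001397 - 0.0008517 = 0.0005452 mol in a total volume of 0.02624 L.
[OH^-] = 0.0005452/0.02624 = 0.02078 M, so pOH = 1.68 and pH = 14.00 - 1.68 = 12.32.

12.32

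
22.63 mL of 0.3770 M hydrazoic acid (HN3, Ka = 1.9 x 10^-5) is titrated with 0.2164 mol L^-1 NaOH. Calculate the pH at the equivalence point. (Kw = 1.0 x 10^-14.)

n(HN3) = 0.3770 x 0.02263 = 0.008532 mol; V(NaOH) at equivalence = 0.008532/0.2164 = 0.03942 L.
At equivalence all the acid is converted to N3-; total volume = 0.02263 + 0.03942 = 0.06205 L, so [N3-] = 0.008532/0.06205 = 0.1375 M.
Kb = Kw/Ka = 1.0e-14 / 1.9 x 10^-5 = 5.26e-10.
[OH^-] = sqrt(Kb x [N3-]) = sqrt(5.26e-10 x 0.1375) = 8.51e-6 M.
pOH = 5.07, so pH = 14.00 - 5.07 = 8.93.

8.93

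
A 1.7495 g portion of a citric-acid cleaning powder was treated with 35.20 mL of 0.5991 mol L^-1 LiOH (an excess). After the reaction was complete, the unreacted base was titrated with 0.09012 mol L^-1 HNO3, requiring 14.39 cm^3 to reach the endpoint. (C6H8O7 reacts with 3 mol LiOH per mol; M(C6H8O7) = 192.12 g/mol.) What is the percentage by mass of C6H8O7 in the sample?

Total n(LiOH) added = 0.5991 x 0.03520 = 0.02109 mol.
n(HNO3) used = 0.09012 x 0.01439 = 0.001297 mol, which equals the excess n(LiOH).
So n(LiOH) consumed by the sample = 0.02109 - 0.001297 = 0.01979 mol.
n(C6H8O7) = 0.01979 / 3 = 0.006597 mol.
mass C6H8O7 = 0.006597 x 192.12 = 1.267 g, so %C6H8O7 = 1.267/1.7495 x 100 = 72.4%.

72.4%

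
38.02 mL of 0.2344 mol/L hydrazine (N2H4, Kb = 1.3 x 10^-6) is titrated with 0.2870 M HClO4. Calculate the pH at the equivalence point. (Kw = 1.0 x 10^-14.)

n(N2H4) = 0.2344 x 0.03802 = 0.008912 mol; V(HClO4) at equivalence = 0.008912/0.2870 = 0.03105 L.
At equivalence the base is fully converted to N2H5+; total volume = 0.06907 L, so [N2H5+] = 0.008912/0.06907 = 0.1290 M.
Ka(N2H5+) = Kw/Kb = 1.0e-14 / 1.3 x 10^-6 = 7.69e-9.
[H^+] = sqrt(Ka x [N2H5+]) = sqrt(7.69e-9 x 0.1290) = 3.15e-5 M.
pH = -log(3.15e-5) = 4.50.

4.50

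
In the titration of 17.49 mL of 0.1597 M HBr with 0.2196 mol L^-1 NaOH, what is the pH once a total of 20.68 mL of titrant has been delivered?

n(acid) = 0.1597 x 0.01749 = 0.002793 mol; n(NaOH) added = 0.2196 x 0.02068 = 0.004541 mol.
Base is in excess by 0.004541 - 0.002793 = 0.001748 mol in a total volume of 0.03817 L.
[OH^-] = 0.001748/0.03817 = 0.04580 M, so pOH = 1.34 and pH = 14.00 - 1.34 = 12.66.

12.66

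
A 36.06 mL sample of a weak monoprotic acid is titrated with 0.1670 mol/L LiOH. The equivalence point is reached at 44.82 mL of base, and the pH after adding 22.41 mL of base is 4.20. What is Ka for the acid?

22.41 mL is half of the equivalence volume, so this is the half-equivalence point where [HA] = [A^-].
At half-equivalence pH = pKa, so pKa = 4.20.
Ka = 10^(-4.20) = 6.3 x 10^-5.

6.3 x 10^-5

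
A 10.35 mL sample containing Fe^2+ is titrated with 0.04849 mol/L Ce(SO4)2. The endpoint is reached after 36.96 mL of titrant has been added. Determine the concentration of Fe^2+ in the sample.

0.173 M

n(Ce(SO4)2) = 0.04849 x 0.03696 = 0.001792 mol.
From the balanced equation, 1 mol Ce(SO4)2 reacts with 1 mol Fe^2+, so n(Fe^2+) = 0.001792 x 1/1 = 0.001792 mol.
[Fe^2+] = 0.001792 / 0.01035 L = 0.173 M.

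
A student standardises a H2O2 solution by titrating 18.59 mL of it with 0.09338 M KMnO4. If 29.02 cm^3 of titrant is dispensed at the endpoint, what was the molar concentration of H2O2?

0.364 M

n(KMnO4) = 0.09338 x 0.02902 = 0.002710 mol.
From the balanced equation, 2 mol KMnO4 reacts with 5 mol H2O2, so n(H2O2) = 0.002710 x 5/2 = 0.006775 mol.
[H2O2] = 0.006775 / 0.01859 L = 0.364 M.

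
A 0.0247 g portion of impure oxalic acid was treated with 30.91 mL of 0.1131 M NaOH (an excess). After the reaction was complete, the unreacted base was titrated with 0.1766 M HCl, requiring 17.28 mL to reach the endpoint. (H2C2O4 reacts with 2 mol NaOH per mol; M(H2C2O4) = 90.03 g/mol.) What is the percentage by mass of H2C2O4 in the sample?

Total n(NaOH) added = 0.1131 x 0.03091 = 0.003496 mol.
n(HCl) used = 0.1766 x 0.01728 = 0.003052 mol, which equals the excess n(NaOH).
So n(NaOH) consumed by the sample = 0.003496 - 0.003052 = 0.0004443 mol.
n(H2C2O4) = 0.0004443 / 2 = 0.0002221 mol.
mass H2C2O4 = 0.0002221 x 90.03 = 0.02000 g, so %H2C2O4 = 0.02000/0.0247 x 100 = 81.0%.

81.0%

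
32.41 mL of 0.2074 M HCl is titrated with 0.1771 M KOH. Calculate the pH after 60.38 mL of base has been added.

n(acid) = 0.2074 x 0.03241 = 0.006722 mol; n(KOH) added = 0.1771 x 0.06038 = 0.01069 mol.
Base is in excess by 0.01069 - 0.006722 = 0.003971 mol in a total volume of 0.09279 L.
[OH^-] = 0.003971/0.09279 = 0.04280 M, so pOH = 1.37 and pH = 14.00 - 1.37 = 12.63.

12.63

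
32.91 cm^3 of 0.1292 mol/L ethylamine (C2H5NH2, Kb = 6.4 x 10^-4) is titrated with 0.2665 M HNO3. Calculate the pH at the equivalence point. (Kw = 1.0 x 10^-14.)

5.93

n(C2H5NH2) = 0.1292 x 0.03291 = 0.004252 mol; V(HNO3) at equivalence = 0.004252/0.2665 = 0.01595 L.
At equivalence the base is fully converted to C2H5NH3+; total volume = 0.04886 L, so [C2H5NH3+] = 0.004252/0.04886 = 0.08701 M.
Ka(C2H5NH3+) = Kw/Kb = 1.0e-14 / 6.4 x 10^-4 = 1.56e-11.
[H^+] = sqrt(Ka x [C2H5NH3+]) = sqrt(1.56e-11 x 0.08701) = 1.17e-6 M.
pH = -log(1.17e-6) = 5.93.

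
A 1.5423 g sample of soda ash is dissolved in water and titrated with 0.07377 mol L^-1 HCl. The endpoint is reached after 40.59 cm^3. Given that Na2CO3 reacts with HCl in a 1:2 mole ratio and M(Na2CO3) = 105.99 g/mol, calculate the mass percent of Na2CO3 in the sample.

10.3%

n(HCl) = 0.07377 x 0.04059 = 0.002994 mol.
n(Na2CO3) = 0.002994 / 2 = 0.001497 mol.
mass of Na2CO3 = 0.001497 x 105.99 = 0.1587 g.
% purity = 0.1587 / 1.5423 x 100 = 10.3%.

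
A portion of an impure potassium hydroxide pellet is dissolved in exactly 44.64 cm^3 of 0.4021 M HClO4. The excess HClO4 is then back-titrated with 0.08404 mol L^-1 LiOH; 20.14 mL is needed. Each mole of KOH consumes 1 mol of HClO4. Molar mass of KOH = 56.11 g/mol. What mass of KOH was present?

Total n(HClO4) added = 0.4021 x 0.04464 = 0.01795 mol.
n(LiOH) used = 0.08404 x 0.02014 = 0.001693 mol, which equals the excess n(HClO4).
So n(HClO4) consumed by the sample = 0.01795 - 0.001693 = 0.01626 mol.
n(KOH) = 0.01626 / 1 = 0.01626 mol.
mass = 0.01626 mol x 56.11 g/mol = 0.912 g.

0.912 g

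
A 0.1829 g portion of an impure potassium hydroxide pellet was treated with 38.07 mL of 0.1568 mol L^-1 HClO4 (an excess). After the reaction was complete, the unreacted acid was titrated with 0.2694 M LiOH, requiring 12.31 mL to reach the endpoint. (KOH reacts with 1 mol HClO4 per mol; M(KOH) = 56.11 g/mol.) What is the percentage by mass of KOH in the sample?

81.4%

Total n(HClO4) added = 0.1568 x 0.03807 = 0.005969 mol.
n(LiOH) used = 0.2694 x 0.01231 = 0.003316 mol, which equals the excess n(HClO4).
So n(HClO4) consumed by the sample = 0.005969 - 0.003316 = 0.002653 mol.
n(KOH) = 0.002653 / 1 = 0.002653 mol.
mass KOH = 0.002653 x 56.11 = 0.1489 g, so %KOH = 0.1489/0.1829 x 100 = 81.4%.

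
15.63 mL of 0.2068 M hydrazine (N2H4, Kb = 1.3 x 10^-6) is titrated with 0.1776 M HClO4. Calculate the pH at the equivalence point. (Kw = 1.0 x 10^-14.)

4.57

n(N2H4) = 0.2068 x 0.01563 = 0.003232 mol; V(HClO4) at equivalence = 0.003232/0.1776 = 0.01820 L.
At equivalence the base is fully converted to N2H5+; total volume = 0.03383 L, so [N2H5+] = 0.003232/0.03383 = 0.09555 M.
Ka(N2H5+) = Kw/Kb = 1.0e-14 / 1.3 x 10^-6 = 7.69e-9.
[H^+] = sqrt(Ka x [N2H5+]) = sqrt(7.69e-9 x 0.09555) = 2.71e-5 M.
pH = -log(2.71e-5) = 4.57.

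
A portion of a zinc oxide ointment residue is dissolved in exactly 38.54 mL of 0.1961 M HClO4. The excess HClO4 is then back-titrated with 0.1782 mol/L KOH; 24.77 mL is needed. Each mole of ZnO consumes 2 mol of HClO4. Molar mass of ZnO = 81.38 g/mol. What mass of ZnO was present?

0.128 g

Total n(HClO4) added = 0.1961 x 0.03854 = 0.007558 mol.
n(KOH) used = 0.1782 x 0.02477 = 0.004414 mol, which equals the excess n(HClO4).
So n(HClO4) consumed by the sample = 0.007558 - 0.004414 = 0.003144 mol.
n(ZnO) = 0.003144 / 2 = 0.001572 mol.
mass = 0.001572 mol x 81.38 g/mol = 0.128 g.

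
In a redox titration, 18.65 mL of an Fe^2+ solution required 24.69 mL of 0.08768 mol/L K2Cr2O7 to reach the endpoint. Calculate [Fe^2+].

n(K2Cr2O7) = 0.08768 x 0.02469 = 0.002165 mol.
From the balanced equation, 1 mol K2Cr2O7 reacts with 6 mol Fe^2+, so n(Fe^2+) = 0.002165 x 6/1 = 0.01299 mol.
[Fe^2+] = 0.01299 / 0.01865 L = 0.696 M.

0.696 M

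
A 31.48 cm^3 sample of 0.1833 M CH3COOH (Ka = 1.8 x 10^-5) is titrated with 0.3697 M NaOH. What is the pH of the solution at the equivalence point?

n(CH3COOH) = 0.1833 x 0.03148 = 0.005770 mol; V(NaOH) at equivalence = 0.005770/0.3697 = 0.01561 L.
At equivalence all the acid is converted to CH3COO-; total volume = 0.03148 + 0.01561 = 0.04709 L, so [CH3COO-] = 0.005770/0.04709 = 0.1225 M.
Kb = Kw/Ka = 1.0e-14 / 1.8 x 10^-5 = 5.56e-10.
[OH^-] = sqrt(Kb x [CH3COO-]) = sqrt(5.56e-10 x 0.1225) = 8.25e-6 M.
pOH = 5.08, so pH = 14.00 - 5.08 = 8.92.

8.92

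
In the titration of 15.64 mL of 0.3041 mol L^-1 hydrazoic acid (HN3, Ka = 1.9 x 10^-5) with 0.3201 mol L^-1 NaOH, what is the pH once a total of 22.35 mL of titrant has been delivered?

n(acid) = 0.3041 x 0.01564 = 0.004756 mol; n(NaOH) added = 0.3201 x 0.02235 = 0.007154 mol.
Base is in excess by 0.007154 - 0.004756 = 0.002398 mol in a total volume of 0.03799 L.
[OH^-] = 0.002398/0.03799 = 0.06312 M, so pOH = 1.20 and pH = 14.00 - 1.20 = 12.80.

12.80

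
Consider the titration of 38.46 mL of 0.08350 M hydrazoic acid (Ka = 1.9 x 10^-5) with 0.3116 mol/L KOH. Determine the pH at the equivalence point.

8.77

n(HN3) = 0.08350 x 0.03846 = 0.003211 mol; V(KOH) at equivalence = 0.003211/0.3116 = 0.01031 L.
At equivalence all the acid is converted to N3-; total volume = 0.03846 + 0.01031 = 0.04877 L, so [N3-] = 0.003211/0.04877 = 0.06585 M.
Kb = Kw/Ka = 1.0e-14 / 1.9 x 10^-5 = 5.26e-10.
[OH^-] = sqrt(Kb x [N3-]) = sqrt(5.26e-10 x 0.06585) = 5.89e-6 M.
pOH = 5.23, so pH = 14.00 - 5.23 = 8.77.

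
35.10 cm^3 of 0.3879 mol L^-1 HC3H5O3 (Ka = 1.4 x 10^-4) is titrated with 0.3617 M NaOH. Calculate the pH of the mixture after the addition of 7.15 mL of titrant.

3.22

Initial n(HC3H5O3) = 0.3879 x 0.03510 = 0.01362 mol.
n(NaOH) added = 0.3617 x 0.007150 = 0.002586 mol, converting that many moles of HC3H5O3 to C3H5O3-.
Remaining n(HC3H5O3) = 0.01103 mol; n(C3H5O3-) = 0.002586 mol.
By Henderson-Hasselbalch, pH = pKa + log([A^-]/[HA]) = 3.85 + log(0.002586/0.01103) = 3.85 + (-0.63) = 3.22.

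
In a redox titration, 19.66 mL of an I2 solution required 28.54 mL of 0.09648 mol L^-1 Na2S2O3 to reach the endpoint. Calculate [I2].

0.0700 M

n(Na2S2O3) = 0.09648 x 0.02854 = 0.002754 mol.
From the balanced equation, 2 mol Na2S2O3 reacts with 1 mol I2, so n(I2) = 0.002754 x 1/2 = 0.001377 mol.
[I2] = 0.001377 / 0.01966 L = 0.0700 M.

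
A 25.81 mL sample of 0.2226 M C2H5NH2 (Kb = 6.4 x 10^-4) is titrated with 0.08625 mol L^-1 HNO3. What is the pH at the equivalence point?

n(C2H5NH2) = 0.2226 x 0.02581 = 0.005745 mol; V(HNO3) at equivalence = 0.005745/0.08625 = 0.06661 L.
At equivalence the base is fully converted to C2H5NH3+; total volume = 0.09242 L, so [C2H5NH3+] = 0.005745/0.09242 = 0.06216 M.
Ka(C2H5NH3+) = Kw/Kb = 1.0e-14 / 6.4 x 10^-4 = 1.56e-11.
[H^+] = sqrt(Ka x [C2H5NH3+]) = sqrt(1.56e-11 x 0.06216) = 9.86e-7 M.
pH = -log(9.86e-7) = 6.01.

6.01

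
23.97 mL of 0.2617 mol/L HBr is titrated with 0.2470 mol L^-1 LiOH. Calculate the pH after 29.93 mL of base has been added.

n(acid) = 0.2617 x 0.02397 = 0.006273 mol; n(LiOH) added = 0.2470 x 0.02993 = 0.007393 mol.
Base is in excess by 0.007393 - 0.006273 = 0.001120 mol in a total volume of 0.05390 L.
[OH^-] = 0.001120/0.05390 = 0.02077 M, so pOH = 1.68 and pH = 14.00 - 1.68 = 12.32.

12.32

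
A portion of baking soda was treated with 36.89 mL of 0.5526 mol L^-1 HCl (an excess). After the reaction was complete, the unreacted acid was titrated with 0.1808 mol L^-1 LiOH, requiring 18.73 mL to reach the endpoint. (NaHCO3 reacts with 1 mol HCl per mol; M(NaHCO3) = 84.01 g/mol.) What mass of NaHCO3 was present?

Total n(HCl) added = 0.5526 x 0.03689 = 0.02039 mol.
n(LiOH) used = 0.1808 x 0.01873 = 0.003386 mol, which equals the excess n(HCl).
So n(HCl) consumed by the sample = 0.02039 - 0.003386 = 0.01700 mol.
n(NaHCO3) = 0.01700 / 1 = 0.01700 mol.
mass = 0.01700 mol x 84.01 g/mol = 1.43 g.

1.43 g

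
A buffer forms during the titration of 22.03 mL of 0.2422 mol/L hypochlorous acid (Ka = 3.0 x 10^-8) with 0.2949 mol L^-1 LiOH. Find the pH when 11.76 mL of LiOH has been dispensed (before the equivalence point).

7.79

Initial n(HClO) = 0.2422 x 0.02203 = 0.005336 mol.
n(LiOH) added = 0.2949 x 0.01176 = 0.003468 mol, converting that many moles of HClO to ClO-.
Remaining n(HClO) = 0.001868 mol; n(ClO-) = 0.003468 mol.
By Henderson-Hasselbalch, pH = pKa + log([A^-]/[HA]) = 7.52 + log(0.003468/0.001868) = 7.52 + (+0.27) = 7.79.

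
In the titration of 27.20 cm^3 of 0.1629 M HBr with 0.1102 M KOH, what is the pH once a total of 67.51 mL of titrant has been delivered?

12.50

n(acid) = 0.1629 x 0.02720 = 0.004431 mol; n(KOH) added = 0.1102 x 0.06751 = 0.007440 mol.
Base is in excess by 0.007440 - 0.004431 = 0.003009 mol in a total volume of 0.09471 L.
[OH^-] = 0.003009/0.09471 = 0.03177 M, so pOH = 1.50 and pH = 14.00 - 1.50 = 12.50.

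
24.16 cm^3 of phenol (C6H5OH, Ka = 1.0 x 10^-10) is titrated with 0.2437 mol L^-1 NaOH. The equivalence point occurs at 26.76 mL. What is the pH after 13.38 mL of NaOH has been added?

10.00

13.38 mL is exactly half the equivalence volume (26.76/2), i.e. the half-equivalence point.
There, n(HA) = n(A^-), so pH = pKa = -log(1.0 x 10^-10) = 10.00.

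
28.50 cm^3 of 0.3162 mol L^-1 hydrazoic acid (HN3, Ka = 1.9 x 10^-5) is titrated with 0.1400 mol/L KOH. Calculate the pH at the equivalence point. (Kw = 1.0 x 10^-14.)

8.85

n(HN3) = 0.3162 x 0.02850 = 0.009012 mol; V(KOH) at equivalence = 0.009012/0.1400 = 0.06437 L.
At equivalence all the acid is converted to N3-; total volume = 0.02850 + 0.06437 = 0.09287 L, so [N3-] = 0.009012/0.09287 = 0.09704 M.
Kb = Kw/Ka = 1.0e-14 / 1.9 x 10^-5 = 5.26e-10.
[OH^-] = sqrt(Kb x [N3-]) = sqrt(5.26e-10 x 0.09704) = 7.15e-6 M.
pOH = 5.15, so pH = 14.00 - 5.15 = 8.85.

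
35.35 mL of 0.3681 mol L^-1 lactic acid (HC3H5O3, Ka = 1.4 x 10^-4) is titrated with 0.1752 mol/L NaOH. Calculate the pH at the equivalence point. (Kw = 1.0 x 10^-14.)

8.46

n(HC3H5O3) = 0.3681 x 0.03535 = 0.01301 mol; V(NaOH) at equivalence = 0.01301/0.1752 = 0.07427 L.
At equivalence all the acid is converted to C3H5O3-; total volume = 0.03535 + 0.07427 = 0.1096 L, so [C3H5O3-] = 0.01301/0.1096 = 0.1187 M.
Kb = Kw/Ka = 1.0e-14 / 1.4 x 10^-4 = 7.14e-11.
[OH^-] = sqrt(Kb x [C3H5O3-]) = sqrt(7.14e-11 x 0.1187) = 2.91e-6 M.
pOH = 5.54, so pH = 14.00 - 5.54 = 8.46.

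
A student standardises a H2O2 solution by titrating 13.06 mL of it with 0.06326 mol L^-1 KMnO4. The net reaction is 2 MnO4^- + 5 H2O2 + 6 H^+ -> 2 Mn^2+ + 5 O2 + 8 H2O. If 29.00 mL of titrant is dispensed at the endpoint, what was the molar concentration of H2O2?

n(KMnO4) = 0.06326 x 0.02900 = 0.001835 mol.
From the balanced equation, 2 mol KMnO4 reacts with 5 mol H2O2, so n(H2O2) = 0.001835 x 5/2 = 0.004586 mol.
[H2O2] = 0.004586 / 0.01306 L = 0.351 M.

0.351 M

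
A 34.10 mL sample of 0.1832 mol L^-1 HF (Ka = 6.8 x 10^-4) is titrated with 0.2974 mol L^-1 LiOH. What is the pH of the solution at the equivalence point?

8.11

n(HF) = 0.1832 x 0.03410 = 0.006247 mol; V(LiOH) at equivalence = 0.006247/0.2974 = 0.02101 L.
At equivalence all the acid is converted to F-; total volume = 0.03410 + 0.02101 = 0.05511 L, so [F-] = 0.006247/0.05511 = 0.1134 M.
Kb = Kw/Ka = 1.0e-14 / 6.8 x 10^-4 = 1.47e-11.
[OH^-] = sqrt(Kb x [F-]) = sqrt(1.47e-11 x 0.1134) = 1.29e-6 M.
pOH = 5.89, so pH = 14.00 - 5.89 = 8.11.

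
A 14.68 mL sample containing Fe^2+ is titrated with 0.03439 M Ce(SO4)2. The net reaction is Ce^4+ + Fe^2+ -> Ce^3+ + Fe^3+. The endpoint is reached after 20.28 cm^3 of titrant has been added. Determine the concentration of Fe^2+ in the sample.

n(Ce(SO4)2) = 0.03439 x 0.02028 = 0.0006974 mol.
From the balanced equation, 1 mol Ce(SO4)2 reacts with 1 mol Fe^2+, so n(Fe^2+) = 0.0006974 x 1/1 = 0.0006974 mol.
[Fe^2+] = 0.0006974 / 0.01468 L = 0.0475 M.

0.0475 M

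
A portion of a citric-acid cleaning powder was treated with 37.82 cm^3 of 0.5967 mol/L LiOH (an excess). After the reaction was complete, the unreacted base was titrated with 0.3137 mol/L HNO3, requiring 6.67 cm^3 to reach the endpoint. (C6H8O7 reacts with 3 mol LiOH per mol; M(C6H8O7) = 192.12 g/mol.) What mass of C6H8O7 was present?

1.31 g

Total n(LiOH) added = 0.5967 x 0.03782 = 0.02257 mol.
n(HNO3) used = 0.3137 x 0.006670 = 0.002092 mol, which equals the excess n(LiOH).
So n(LiOH) consumed by the sample = 0.02257 - 0.002092 = 0.02047 mol.
n(C6H8O7) = 0.02047 / 3 = 0.006825 mol.
mass = 0.006825 mol x 192.12 g/mol = 1.31 g.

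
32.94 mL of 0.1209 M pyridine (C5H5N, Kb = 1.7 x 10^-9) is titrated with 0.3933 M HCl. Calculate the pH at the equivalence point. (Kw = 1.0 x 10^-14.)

3.13

n(C5H5N) = 0.1209 x 0.03294 = 0.003982 mol; V(HCl) at equivalence = 0.003982/0.3933 = 0.01013 L.
At equivalence the base is fully converted to C5H5NH+; total volume = 0.04307 L, so [C5H5NH+] = 0.003982/0.04307 = 0.09247 M.
Ka(C5H5NH+) = Kw/Kb = 1.0e-14 / 1.7 x 10^-9 = 5.88e-6.
[H^+] = sqrt(Ka x [C5H5NH+]) = sqrt(5.88e-6 x 0.09247) = 0.000738 M.
pH = -log(0.000738) = 3.13.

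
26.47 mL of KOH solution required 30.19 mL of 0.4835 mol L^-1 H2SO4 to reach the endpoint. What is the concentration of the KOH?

n(H2SO4) delivered = 0.4835 x 0.03019 = 0.01460 mol.
The reaction is 2 KOH + 1 H2SO4, so n(KOH) = 0.01460 x 2/1 = 0.02919 mol.
[KOH] = 0.02919 mol / 0.02647 L = 1.10 M.

1.10 M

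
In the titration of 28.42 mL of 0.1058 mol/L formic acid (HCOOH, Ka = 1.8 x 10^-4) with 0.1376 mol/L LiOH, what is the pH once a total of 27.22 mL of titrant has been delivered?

12.12

n(acid) = 0.1058 x 0.02842 = 0.003007 mol; n(LiOH) added = 0.1376 x 0.02722 = 0.003745 mol.
Base is in excess by 0.003745 - 0.003007 = 0.0007386 mol in a total volume of 0.05564 L.
[OH^-] = 0.0007386/0.05564 = 0.01328 M, so pOH = 1.88 and pH = 14.00 - 1.88 = 12.12.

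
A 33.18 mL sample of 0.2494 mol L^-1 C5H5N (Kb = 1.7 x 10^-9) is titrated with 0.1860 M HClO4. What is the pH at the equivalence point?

3.10

n(C5H5N) = 0.2494 x 0.03318 = 0.008275 mol; V(HClO4) at equivalence = 0.008275/0.1860 = 0.04449 L.
At equivalence the base is fully converted to C5H5NH+; total volume = 0.07767 L, so [C5H5NH+] = 0.008275/0.07767 = 0.1065 M.
Ka(C5H5NH+) = Kw/Kb = 1.0e-14 / 1.7 x 10^-9 = 5.88e-6.
[H^+] = sqrt(Ka x [C5H5NH+]) = sqrt(5.88e-6 x 0.1065) = 0.000792 M.
pH = -log(0.000792) = 3.10.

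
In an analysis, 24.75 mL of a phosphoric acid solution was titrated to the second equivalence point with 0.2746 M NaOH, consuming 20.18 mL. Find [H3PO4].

n(NaOH) = 0.2746 x 0.02018 = 0.005541 mol.
At the second equivalence point, 2 mol OH^- react per mol H3PO4, so n(H3PO4) = 0.005541 / 2 = 0.002771 mol.
[H3PO4] = 0.002771 / 0.02475 L = 0.112 M.

0.112 M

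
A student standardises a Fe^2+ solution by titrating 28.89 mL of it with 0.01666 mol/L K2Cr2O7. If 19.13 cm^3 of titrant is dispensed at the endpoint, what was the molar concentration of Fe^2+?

n(K2Cr2O7) = 0.01666 x 0.01913 = 0.0003187 mol.
From the balanced equation, 1 mol K2Cr2O7 reacts with 6 mol Fe^2+, so n(Fe^2+) = 0.0003187 x 6/1 = 0.001912 mol.
[Fe^2+] = 0.001912 / 0.02889 L = 0.0662 M.

0.0662 M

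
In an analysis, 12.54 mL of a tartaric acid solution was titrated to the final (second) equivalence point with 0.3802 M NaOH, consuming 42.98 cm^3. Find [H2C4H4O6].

n(NaOH) = 0.3802 x 0.04298 = 0.01634 mol.
At the final (second) equivalence point, 2 mol OH^- react per mol H2C4H4O6, so n(H2C4H4O6) = 0.01634 / 2 = 0.008170 mol.
[H2C4H4O6] = 0.008170 / 0.01254 L = 0.652 M.

0.652 M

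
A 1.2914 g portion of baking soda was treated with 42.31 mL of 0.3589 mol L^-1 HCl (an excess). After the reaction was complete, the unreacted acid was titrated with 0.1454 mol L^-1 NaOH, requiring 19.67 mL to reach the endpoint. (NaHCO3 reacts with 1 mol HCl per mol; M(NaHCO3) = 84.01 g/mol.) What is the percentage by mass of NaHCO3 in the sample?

80.2%

Total n(HCl) added = 0.3589 x 0.04231 = 0.01519 mol.
n(NaOH) used = 0.1454 x 0.01967 = 0.002860 mol, which equals the excess n(HCl).
So n(HCl) consumed by the sample = 0.01519 - 0.002860 = 0.01233 mol.
n(NaHCO3) = 0.01233 / 1 = 0.01233 mol.
mass NaHCO3 = 0.01233 x 84.01 = 1.035 g, so %NaHCO3 = 1.035/1.2914 x 100 = 80.2%.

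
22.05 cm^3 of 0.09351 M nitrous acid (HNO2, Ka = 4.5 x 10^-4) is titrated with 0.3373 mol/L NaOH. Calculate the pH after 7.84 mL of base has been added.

n(acid) = 0.09351 x 0.02205 = 0.002062 mol; n(NaOH) added = 0.3373 x 0.007840 = 0.002644 mol.
Base is in excess by 0.002644 - 0.002062 = 0.0005825 mol in a total volume of 0.02989 L.
[OH^-] = 0.0005825/0.02989 = 0.01949 M, so pOH = 1.71 and pH = 14.00 - 1.71 = 12.29.

12.29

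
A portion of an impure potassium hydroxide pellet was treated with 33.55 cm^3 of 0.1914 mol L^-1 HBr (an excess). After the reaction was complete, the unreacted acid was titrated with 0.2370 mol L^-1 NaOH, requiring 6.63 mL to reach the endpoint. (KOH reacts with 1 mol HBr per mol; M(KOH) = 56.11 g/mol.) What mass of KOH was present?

0.272 g

Total n(HBr) added = 0.1914 x 0.03355 = 0.006421 mol.
n(NaOH) used = 0.2370 x 0.006630 = 0.001571 mol, which equals the excess n(HBr).
So n(HBr) consumed by the sample = 0.006421 - 0.001571 = 0.004850 mol.
n(KOH) = 0.004850 / 1 = 0.004850 mol.
mass = 0.004850 mol x 56.11 g/mol = 0.272 g.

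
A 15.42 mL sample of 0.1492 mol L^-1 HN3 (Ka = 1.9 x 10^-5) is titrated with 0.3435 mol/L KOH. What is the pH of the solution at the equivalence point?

n(HN3) = 0.1492 x 0.01542 = 0.002301 mol; V(KOH) at equivalence = 0.002301/0.3435 = 0.006698 L.
At equivalence all the acid is converted to N3-; total volume = 0.01542 + 0.006698 = 0.02212 L, so [N3-] = 0.002301/0.02212 = 0.1040 M.
Kb = Kw/Ka = 1.0e-14 / 1.9 x 10^-5 = 5.26e-10.
[OH^-] = sqrt(Kb x [N3-]) = sqrt(5.26e-10 x 0.1040) = 7.40e-6 M.
pOH = 5.13, so pH = 14.00 - 5.13 = 8.87.

8.87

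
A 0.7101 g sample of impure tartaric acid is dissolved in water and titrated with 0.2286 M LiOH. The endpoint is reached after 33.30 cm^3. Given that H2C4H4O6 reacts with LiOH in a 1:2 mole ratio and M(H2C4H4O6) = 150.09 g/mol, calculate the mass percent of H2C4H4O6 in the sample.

80.4%

n(LiOH) = 0.2286 x 0.03330 = 0.007612 mol.
n(H2C4H4O6) = 0.007612 / 2 = 0.003806 mol.
mass of H2C4H4O6 = 0.003806 x 150.09 = 0.5713 g.
% purity = 0.5713 / 0.7101 x 100 = 80.4%.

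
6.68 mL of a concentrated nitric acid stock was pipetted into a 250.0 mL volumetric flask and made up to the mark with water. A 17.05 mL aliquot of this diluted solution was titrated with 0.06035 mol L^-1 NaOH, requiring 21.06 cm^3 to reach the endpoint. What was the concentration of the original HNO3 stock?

n(NaOH) = 0.06035 x 0.02106 = 0.001271 mol.
n(HNO3) in the aliquot = 0.001271 mol.
[diluted HNO3] = 0.001271 / 0.01705 = 0.07454 M.
Dilution factor = 250.0/6.680 = 37.43, so [stock] = 0.07454 x 37.43 = 2.79 M.

2.79 M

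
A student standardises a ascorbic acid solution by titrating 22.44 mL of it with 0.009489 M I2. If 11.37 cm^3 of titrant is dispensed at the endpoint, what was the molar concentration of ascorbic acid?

n(I2) = 0.009489 x 0.01137 = 0.0001079 mol.
From the balanced equation, 1 mol I2 reacts with 1 mol ascorbic acid, so n(ascorbic acid) = 0.0001079 x 1/1 = 0.0001079 mol.
[ascorbic acid] = 0.0001079 / 0.02244 L = 0.00481 M.

0.00481 M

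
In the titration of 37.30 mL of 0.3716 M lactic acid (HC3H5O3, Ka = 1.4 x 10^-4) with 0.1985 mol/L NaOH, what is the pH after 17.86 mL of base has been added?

Initial n(HC3H5O3) = 0.3716 x 0.03730 = 0.01386 mol.
n(NaOH) added = 0.1985 x 0.01786 = 0.003545 mol, converting that many moles of HC3H5O3 to C3H5O3-.
Remaining n(HC3H5O3) = 0.01032 mol; n(C3H5O3-) = 0.003545 mol.
By Henderson-Hasselbalch, pH = pKa + log([A^-]/[HA]) = 3.85 + log(0.003545/0.01032) = 3.85 + (-0.46) = 3.39.

3.39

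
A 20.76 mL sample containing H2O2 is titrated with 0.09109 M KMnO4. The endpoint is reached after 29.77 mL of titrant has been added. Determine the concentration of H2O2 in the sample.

n(KMnO4) = 0.09109 x 0.02977 = 0.002712 mol.
From the balanced equation, 2 mol KMnO4 reacts with 5 mol H2O2, so n(H2O2) = 0.002712 x 5/2 = 0.006779 mol.
[H2O2] = 0.006779 / 0.02076 L = 0.327 M.

0.327 M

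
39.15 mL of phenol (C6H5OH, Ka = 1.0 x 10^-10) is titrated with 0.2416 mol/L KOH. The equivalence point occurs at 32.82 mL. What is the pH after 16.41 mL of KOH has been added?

10.00

16.41 mL is exactly half the equivalence volume (32.82/2), i.e. the half-equivalence point.
There, n(HA) = n(A^-), so pH = pKa = -log(1.0 x 10^-10) = 10.00.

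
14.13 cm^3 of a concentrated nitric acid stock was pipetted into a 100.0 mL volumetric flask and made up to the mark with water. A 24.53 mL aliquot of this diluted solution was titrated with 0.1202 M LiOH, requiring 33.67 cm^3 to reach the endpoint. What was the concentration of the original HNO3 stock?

n(LiOH) = 0.1202 x 0.03367 = 0.004047 mol.
n(HNO3) in the aliquot = 0.004047 mol.
[diluted HNO3] = 0.004047 / 0.02453 = 0.1650 M.
Dilution factor = 100.0/14.13 = 7.077, so [stock] = 0.1650 x 7.077 = 1.17 M.

1.17 M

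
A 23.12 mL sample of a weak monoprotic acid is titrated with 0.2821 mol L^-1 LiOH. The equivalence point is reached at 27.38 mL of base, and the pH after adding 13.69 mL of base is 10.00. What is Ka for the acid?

13.69 mL is half of the equivalence volume, so this is the half-equivalence point where [HA] = [A^-].
At half-equivalence pH = pKa, so pKa = 10.00.
Ka = 10^(-10.00) = 1.0 x 10^-10.

1.0 x 10^-10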